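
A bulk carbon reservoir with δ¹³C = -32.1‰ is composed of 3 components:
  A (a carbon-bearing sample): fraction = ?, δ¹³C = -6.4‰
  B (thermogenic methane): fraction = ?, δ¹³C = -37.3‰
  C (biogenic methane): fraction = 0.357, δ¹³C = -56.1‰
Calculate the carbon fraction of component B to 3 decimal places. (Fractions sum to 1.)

Let f_B and f_A be the unknown fractions; fractions sum to 1 so f_B + f_A = 0.643.
Mass balance: Σ fᵢ·δᵢ = δ_bulk ⇒ f_B·(-37.3) + f_A·(-6.4) = -32.1 − (-20.028) = -12.072
Substitute f_A = 0.643 − f_B:
f_B·(-37.3 − -6.4) = -12.072 − 0.643×(-6.4) = -7.957
f_B = -7.957 / -30.9 = 0.2575

0.258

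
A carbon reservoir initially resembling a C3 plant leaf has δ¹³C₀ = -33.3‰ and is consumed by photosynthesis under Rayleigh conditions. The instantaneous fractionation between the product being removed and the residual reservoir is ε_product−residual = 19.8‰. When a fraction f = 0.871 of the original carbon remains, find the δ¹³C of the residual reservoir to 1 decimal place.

Rayleigh residual: δ_res = (δ₀ + 1000)·f^(α−1) − 1000
α = ε/1000 + 1 = 1.01980, so α − 1 = 0.01980
f^(α−1) = 0.871^(0.01980) = 0.997269
δ_res = (-33.3 + 1000) × 0.997269 − 1000 = 964.060 − 1000 = -35.94‰

-35.9‰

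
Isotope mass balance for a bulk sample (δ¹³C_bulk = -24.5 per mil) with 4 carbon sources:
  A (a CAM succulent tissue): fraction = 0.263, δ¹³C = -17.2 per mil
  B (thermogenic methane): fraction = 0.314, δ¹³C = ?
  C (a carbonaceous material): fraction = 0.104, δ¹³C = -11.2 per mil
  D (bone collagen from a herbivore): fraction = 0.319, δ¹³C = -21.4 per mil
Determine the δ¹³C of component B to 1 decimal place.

-38.2 per mil

Isotope mass balance: δ_bulk = Σ fᵢ·δᵢ.
-24.5 = 0.263×(-17.2) + 0.314×δ_B + 0.104×(-11.2) + 0.319×(-21.4)
0.314·δ_B = -24.5 − (-12.515) = -11.985
δ_B = -11.985 / 0.314 = -38.17 per mil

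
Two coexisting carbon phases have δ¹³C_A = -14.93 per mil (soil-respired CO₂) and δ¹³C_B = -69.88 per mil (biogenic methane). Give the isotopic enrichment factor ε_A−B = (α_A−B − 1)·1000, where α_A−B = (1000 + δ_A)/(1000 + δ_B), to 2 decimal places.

α_A−B = (1000 + -14.93) / (1000 + -69.88) = 985.07 / 930.12 = 1.059078
ε_A−B = (1.059078 − 1) × 1000 = 59.078 per mil
(The approximation ε ≈ δ_A − δ_B would give 54.95 per mil.)

59.08 per mil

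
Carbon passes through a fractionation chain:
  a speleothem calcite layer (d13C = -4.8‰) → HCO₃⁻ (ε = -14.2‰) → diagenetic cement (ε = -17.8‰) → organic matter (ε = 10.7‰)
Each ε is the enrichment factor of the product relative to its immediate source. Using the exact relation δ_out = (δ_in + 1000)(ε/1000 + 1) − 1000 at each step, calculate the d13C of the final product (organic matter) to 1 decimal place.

-26.1‰

step 1: δ = (-4.80 + 1000)·(-14.2/1000 + 1) − 1000 = -18.93‰
step 2: δ = (-18.93 + 1000)·(-17.8/1000 + 1) − 1000 = -36.39‰
step 3: δ = (-36.39 + 1000)·(10.7/1000 + 1) − 1000 = -26.08‰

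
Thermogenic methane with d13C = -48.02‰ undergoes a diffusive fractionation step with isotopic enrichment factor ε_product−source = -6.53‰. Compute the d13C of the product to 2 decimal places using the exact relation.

-54.24‰

To first order, δ_product ≈ δ_source + ε = -54.55‰.
Exactly, δ_product = (δ_source + 1000)·(ε/1000 + 1) − 1000.
δ_product = (-48.02 + 1000) × (-6.53/1000 + 1) − 1000
δ_product = -54.236‰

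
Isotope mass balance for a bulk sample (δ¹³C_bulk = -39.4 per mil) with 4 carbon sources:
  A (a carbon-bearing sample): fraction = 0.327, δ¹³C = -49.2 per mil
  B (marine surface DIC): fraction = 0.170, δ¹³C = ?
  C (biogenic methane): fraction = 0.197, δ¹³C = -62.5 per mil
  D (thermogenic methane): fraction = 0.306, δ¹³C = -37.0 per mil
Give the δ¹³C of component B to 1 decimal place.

1.9 per mil

Isotope mass balance: δ_bulk = Σ fᵢ·δᵢ.
-39.4 = 0.327×(-49.2) + 0.170×δ_B + 0.197×(-62.5) + 0.306×(-37.0)
0.170·δ_B = -39.4 − (-39.723) = 0.323
δ_B = 0.323 / 0.170 = 1.90 per mil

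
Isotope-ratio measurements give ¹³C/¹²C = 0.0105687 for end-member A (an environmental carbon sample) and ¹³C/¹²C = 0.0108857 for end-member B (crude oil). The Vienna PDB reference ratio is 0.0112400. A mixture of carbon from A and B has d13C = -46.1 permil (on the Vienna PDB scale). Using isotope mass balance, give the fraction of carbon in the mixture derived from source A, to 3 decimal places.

0.517

δ_A = (0.0105687/0.0112400 − 1)×1000 = (0.940276 − 1)×1000 = -59.724 permil
δ_B = (0.0108857/0.0112400 − 1)×1000 = (0.968479 − 1)×1000 = -31.521 permil
f_A = (δ_mix − δ_B)/(δ_A − δ_B) = (-46.1 − (-31.521))/(-59.724 − (-31.521))
f_A = -14.579 / -28.203 = 0.5169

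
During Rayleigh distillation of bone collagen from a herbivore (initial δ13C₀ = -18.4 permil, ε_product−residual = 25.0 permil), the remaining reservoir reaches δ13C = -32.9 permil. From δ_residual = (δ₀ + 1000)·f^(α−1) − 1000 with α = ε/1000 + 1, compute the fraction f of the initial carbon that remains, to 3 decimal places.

α − 1 = ε/1000 = 0.0250
(δ_res + 1000)/(δ₀ + 1000) = (-32.9 + 1000)/(-18.4 + 1000) = 967.1/981.6 = 0.985228
f = 0.985228^(1/0.0250) = exp(ln(0.985228)/0.0250) = exp(-0.01488/0.0250)
f = exp(-0.5953) = 0.5514

0.551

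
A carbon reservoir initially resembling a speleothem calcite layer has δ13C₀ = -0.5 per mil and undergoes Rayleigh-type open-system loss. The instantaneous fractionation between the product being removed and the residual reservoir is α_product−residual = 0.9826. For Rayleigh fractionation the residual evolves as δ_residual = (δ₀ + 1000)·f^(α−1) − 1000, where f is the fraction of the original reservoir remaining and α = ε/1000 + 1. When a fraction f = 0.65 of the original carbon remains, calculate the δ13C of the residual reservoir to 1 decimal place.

7.0 per mil

Rayleigh residual: δ_res = (δ₀ + 1000)·f^(α−1) − 1000
α − 1 = -0.01740
f^(α−1) = 0.65^(-0.01740) = 1.007524
δ_res = (-0.5 + 1000) × 1.007524 − 1000 = 1007.020 − 1000 = 7.02 per mil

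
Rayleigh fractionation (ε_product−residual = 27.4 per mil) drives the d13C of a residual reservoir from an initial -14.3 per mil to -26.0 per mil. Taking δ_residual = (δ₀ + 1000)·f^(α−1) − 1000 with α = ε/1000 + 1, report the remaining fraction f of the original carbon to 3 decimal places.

α − 1 = ε/1000 = 0.0274
(δ_res + 1000)/(δ₀ + 1000) = (-26.0 + 1000)/(-14.3 + 1000) = 974.0/985.7 = 0.988130
f = 0.988130^(1/0.0274) = exp(ln(0.988130)/0.0274) = exp(-0.01194/0.0274)
f = exp(-0.4358) = 0.6468

0.647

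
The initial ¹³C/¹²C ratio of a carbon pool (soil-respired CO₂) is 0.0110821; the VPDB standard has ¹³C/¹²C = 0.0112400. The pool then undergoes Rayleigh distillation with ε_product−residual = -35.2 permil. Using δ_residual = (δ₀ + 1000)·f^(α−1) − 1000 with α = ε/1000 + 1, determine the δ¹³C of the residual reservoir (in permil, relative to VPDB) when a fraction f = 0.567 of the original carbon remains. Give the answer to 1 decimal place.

5.8 permil

δ₀ = (0.0110821/0.0112400 − 1)×1000 = (0.985952 − 1)×1000 = -14.048 permil
α − 1 = ε/1000 = -0.0352
f^(α−1) = 0.567^(-0.0352) = 1.020173
δ_res = (-14.048 + 1000) × 1.020173 − 1000 = 1005.842 − 1000 = 5.84 permil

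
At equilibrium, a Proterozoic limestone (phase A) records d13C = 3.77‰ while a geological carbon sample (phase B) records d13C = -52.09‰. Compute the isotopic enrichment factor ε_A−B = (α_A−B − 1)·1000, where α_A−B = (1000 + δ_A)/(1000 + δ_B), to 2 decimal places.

α_A−B = (1000 + 3.77) / (1000 + -52.09) = 1003.77 / 947.91 = 1.058930
ε_A−B = (1.058930 − 1) × 1000 = 58.930‰
(The approximation ε ≈ δ_A − δ_B would give 55.86‰.)

58.93‰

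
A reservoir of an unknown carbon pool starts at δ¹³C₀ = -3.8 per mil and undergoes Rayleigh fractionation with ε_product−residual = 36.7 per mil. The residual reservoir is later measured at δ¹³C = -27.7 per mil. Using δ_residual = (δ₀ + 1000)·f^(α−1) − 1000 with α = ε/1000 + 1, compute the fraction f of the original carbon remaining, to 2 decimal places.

0.52

α − 1 = ε/1000 = 0.0367
(δ_res + 1000)/(δ₀ + 1000) = (-27.7 + 1000)/(-3.8 + 1000) = 972.3/996.2 = 0.976009
f = 0.976009^(1/0.0367) = exp(ln(0.976009)/0.0367) = exp(-0.02428/0.0367)
f = exp(-0.6617) = 0.5160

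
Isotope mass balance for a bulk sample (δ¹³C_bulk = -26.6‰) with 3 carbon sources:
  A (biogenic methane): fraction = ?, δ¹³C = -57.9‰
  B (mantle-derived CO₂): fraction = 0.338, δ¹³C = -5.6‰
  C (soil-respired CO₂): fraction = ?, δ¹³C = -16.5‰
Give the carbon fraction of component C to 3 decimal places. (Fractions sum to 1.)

Let f_C and f_A be the unknown fractions; fractions sum to 1 so f_C + f_A = 0.662.
Mass balance: Σ fᵢ·δᵢ = δ_bulk ⇒ f_C·(-16.5) + f_A·(-57.9) = -26.6 − (-1.893) = -24.707
Substitute f_A = 0.662 − f_C:
f_C·(-16.5 − -57.9) = -24.707 − 0.662×(-57.9) = 13.623
f_C = 13.623 / 41.4 = 0.3290

0.329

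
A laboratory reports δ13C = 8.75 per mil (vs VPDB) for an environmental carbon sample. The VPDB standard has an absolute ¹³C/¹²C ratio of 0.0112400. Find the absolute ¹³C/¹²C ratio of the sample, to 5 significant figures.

0.011338

R_sample = R_standard × (δ13C/1000 + 1)
R_sample = 0.0112400 × (8.75/1000 + 1) = 0.0112400 × 1.008750
R_sample = 0.0113384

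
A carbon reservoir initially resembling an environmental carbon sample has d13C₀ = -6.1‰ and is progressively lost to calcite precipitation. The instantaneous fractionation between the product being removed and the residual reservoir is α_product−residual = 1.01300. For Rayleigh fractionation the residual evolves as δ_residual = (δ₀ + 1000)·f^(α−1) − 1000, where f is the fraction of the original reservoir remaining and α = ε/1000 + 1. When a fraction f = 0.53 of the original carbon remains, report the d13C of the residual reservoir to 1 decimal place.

-14.3‰

Rayleigh residual: δ_res = (δ₀ + 1000)·f^(α−1) − 1000
α − 1 = 0.01300
f^(α−1) = 0.53^(0.01300) = 0.991781
δ_res = (-6.1 + 1000) × 0.991781 − 1000 = 985.731 − 1000 = -14.27‰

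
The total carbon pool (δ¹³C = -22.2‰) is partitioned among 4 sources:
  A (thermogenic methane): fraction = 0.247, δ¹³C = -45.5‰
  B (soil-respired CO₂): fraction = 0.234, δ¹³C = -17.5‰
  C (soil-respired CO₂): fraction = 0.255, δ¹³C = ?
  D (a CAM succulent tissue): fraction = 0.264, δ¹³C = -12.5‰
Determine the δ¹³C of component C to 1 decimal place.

Isotope mass balance: δ_bulk = Σ fᵢ·δᵢ.
-22.2 = 0.247×(-45.5) + 0.234×(-17.5) + 0.255×δ_C + 0.264×(-12.5)
0.255·δ_C = -22.2 − (-18.634) = -3.566
δ_C = -3.566 / 0.255 = -13.99‰

-14.0‰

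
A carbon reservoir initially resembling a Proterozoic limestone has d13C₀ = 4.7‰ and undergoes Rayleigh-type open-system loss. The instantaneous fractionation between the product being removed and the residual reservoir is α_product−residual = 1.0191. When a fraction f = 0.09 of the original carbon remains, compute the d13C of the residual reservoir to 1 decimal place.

-40.5‰

Rayleigh residual: δ_res = (δ₀ + 1000)·f^(α−1) − 1000
α − 1 = 0.01910
f^(α−1) = 0.09^(0.01910) = 0.955050
δ_res = (4.7 + 1000) × 0.955050 − 1000 = 959.539 − 1000 = -40.46‰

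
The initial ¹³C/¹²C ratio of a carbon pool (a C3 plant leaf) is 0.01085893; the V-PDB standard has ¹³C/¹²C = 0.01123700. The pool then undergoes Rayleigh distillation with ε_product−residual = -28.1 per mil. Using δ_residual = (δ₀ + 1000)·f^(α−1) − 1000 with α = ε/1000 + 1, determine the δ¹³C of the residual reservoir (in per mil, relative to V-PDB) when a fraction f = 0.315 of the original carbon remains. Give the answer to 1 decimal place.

δ₀ = (0.01085893/0.01123700 − 1)×1000 = (0.966355 − 1)×1000 = -33.645 per mil
α − 1 = ε/1000 = -0.0281
f^(α−1) = 0.315^(-0.0281) = 1.032993
δ_res = (-33.645 + 1000) × 1.032993 − 1000 = 998.238 − 1000 = -1.76 per mil

-1.8 per mil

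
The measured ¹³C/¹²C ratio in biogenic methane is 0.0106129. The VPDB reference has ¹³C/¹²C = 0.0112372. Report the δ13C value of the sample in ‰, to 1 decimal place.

δ13C = (R_sample / R_standard − 1) × 1000
R_sample / R_standard = 0.0106129 / 0.0112372 = 0.944443
δ13C = (0.944443 − 1) × 1000 = -55.56‰

-55.6‰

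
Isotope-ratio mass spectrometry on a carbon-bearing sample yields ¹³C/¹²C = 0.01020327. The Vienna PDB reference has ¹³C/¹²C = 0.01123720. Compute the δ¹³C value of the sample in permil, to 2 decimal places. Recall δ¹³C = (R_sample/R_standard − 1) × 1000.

-92.01 permil

δ¹³C = (R_sample / R_standard − 1) × 1000
R_sample / R_standard = 0.01020327 / 0.01123720 = 0.907990
δ¹³C = (0.907990 − 1) × 1000 = -92.010 permil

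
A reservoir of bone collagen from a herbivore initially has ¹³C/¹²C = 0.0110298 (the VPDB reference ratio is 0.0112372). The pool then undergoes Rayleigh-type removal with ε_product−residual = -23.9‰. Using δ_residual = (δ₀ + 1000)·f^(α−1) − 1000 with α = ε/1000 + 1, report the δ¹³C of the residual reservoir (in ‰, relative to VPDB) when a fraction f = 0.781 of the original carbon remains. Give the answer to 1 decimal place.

δ₀ = (0.0110298/0.0112372 − 1)×1000 = (0.981543 − 1)×1000 = -18.457‰
α − 1 = ε/1000 = -0.0239
f^(α−1) = 0.781^(-0.0239) = 1.005925
δ_res = (-18.457 + 1000) × 1.005925 − 1000 = 987.359 − 1000 = -12.64‰

-12.6‰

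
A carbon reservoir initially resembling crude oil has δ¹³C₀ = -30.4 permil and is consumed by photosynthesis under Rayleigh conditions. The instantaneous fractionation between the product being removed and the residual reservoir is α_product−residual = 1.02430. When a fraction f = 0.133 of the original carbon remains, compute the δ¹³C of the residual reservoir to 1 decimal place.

Rayleigh residual: δ_res = (δ₀ + 1000)·f^(α−1) − 1000
α − 1 = 0.02430
f^(α−1) = 0.133^(0.02430) = 0.952159
δ_res = (-30.4 + 1000) × 0.952159 − 1000 = 923.214 − 1000 = -76.79 permil

-76.8 permil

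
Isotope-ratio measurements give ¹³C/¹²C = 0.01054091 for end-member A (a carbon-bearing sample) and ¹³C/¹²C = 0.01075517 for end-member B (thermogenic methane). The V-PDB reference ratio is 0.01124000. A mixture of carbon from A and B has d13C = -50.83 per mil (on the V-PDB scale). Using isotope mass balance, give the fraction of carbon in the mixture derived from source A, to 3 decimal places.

δ_A = (0.01054091/0.01124000 − 1)×1000 = (0.937803 − 1)×1000 = -62.197 per mil
δ_B = (0.01075517/0.01124000 − 1)×1000 = (0.956866 − 1)×1000 = -43.134 per mil
f_A = (δ_mix − δ_B)/(δ_A − δ_B) = (-50.83 − (-43.134))/(-62.197 − (-43.134))
f_A = -7.696 / -19.062 = 0.4037

0.404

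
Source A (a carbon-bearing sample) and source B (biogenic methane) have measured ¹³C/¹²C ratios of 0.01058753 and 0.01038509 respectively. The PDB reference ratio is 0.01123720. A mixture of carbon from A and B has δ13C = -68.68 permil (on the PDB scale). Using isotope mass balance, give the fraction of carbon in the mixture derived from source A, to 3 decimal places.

0.397

δ_A = (0.01058753/0.01123720 − 1)×1000 = (0.942186 − 1)×1000 = -57.814 permil
δ_B = (0.01038509/0.01123720 − 1)×1000 = (0.924171 − 1)×1000 = -75.829 permil
f_A = (δ_mix − δ_B)/(δ_A − δ_B) = (-68.68 − (-75.829))/(-57.814 − (-75.829))
f_A = 7.149 / 18.015 = 0.3969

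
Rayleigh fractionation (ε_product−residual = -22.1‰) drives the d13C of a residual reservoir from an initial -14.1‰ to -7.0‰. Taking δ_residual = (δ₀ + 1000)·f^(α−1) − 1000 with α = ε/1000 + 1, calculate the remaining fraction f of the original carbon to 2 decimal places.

α − 1 = ε/1000 = -0.0221
(δ_res + 1000)/(δ₀ + 1000) = (-7.0 + 1000)/(-14.1 + 1000) = 993.0/985.9 = 1.007202
f = 1.007202^(1/-0.0221) = exp(ln(1.007202)/-0.0221) = exp(0.00718/-0.0221)
f = exp(-0.3247) = 0.7227

0.72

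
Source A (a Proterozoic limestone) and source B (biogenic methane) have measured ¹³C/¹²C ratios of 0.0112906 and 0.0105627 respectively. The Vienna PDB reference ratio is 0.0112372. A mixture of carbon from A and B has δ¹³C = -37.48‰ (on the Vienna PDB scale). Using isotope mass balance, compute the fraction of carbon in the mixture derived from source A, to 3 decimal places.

δ_A = (0.0112906/0.0112372 − 1)×1000 = (1.004752 − 1)×1000 = 4.752‰
δ_B = (0.0105627/0.0112372 − 1)×1000 = (0.939976 − 1)×1000 = -60.024‰
f_A = (δ_mix − δ_B)/(δ_A − δ_B) = (-37.48 − (-60.024))/(4.752 − (-60.024))
f_A = 22.544 / 64.776 = 0.3480

0.348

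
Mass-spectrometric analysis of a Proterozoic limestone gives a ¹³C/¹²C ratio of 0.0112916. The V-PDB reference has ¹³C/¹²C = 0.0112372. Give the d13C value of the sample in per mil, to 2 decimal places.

d13C = (R_sample / R_standard − 1) × 1000
R_sample / R_standard = 0.0112916 / 0.0112372 = 1.004841
d13C = (1.004841 − 1) × 1000 = 4.841 per mil

4.84 per mil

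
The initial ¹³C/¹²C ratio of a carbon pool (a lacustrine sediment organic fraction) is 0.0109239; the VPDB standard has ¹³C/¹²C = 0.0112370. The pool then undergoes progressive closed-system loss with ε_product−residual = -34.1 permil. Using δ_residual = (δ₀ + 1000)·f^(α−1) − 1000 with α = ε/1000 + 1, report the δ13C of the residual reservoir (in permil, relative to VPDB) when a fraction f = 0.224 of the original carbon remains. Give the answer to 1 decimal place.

23.0 permil

δ₀ = (0.0109239/0.0112370 − 1)×1000 = (0.972137 − 1)×1000 = -27.863 permil
α − 1 = ε/1000 = -0.0341
f^(α−1) = 0.224^(-0.0341) = 1.052341
δ_res = (-27.863 + 1000) × 1.052341 − 1000 = 1023.019 − 1000 = 23.02 permil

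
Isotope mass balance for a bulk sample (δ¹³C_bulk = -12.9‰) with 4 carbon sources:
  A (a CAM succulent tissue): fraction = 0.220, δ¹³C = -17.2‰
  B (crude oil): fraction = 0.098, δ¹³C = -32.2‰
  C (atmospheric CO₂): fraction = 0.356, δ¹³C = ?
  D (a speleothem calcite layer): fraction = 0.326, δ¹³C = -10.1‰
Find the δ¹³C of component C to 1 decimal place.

Isotope mass balance: δ_bulk = Σ fᵢ·δᵢ.
-12.9 = 0.220×(-17.2) + 0.098×(-32.2) + 0.356×δ_C + 0.326×(-10.1)
0.356·δ_C = -12.9 − (-10.232) = -2.668
δ_C = -2.668 / 0.356 = -7.49‰

-7.5‰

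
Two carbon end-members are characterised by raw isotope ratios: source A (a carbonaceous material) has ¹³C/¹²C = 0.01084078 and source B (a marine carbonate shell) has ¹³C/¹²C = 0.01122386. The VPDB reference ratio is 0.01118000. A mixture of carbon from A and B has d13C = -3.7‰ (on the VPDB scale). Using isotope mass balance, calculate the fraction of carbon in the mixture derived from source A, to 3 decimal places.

0.222

δ_A = (0.01084078/0.01118000 − 1)×1000 = (0.969658 − 1)×1000 = -30.342‰
δ_B = (0.01122386/0.01118000 − 1)×1000 = (1.003923 − 1)×1000 = 3.923‰
f_A = (δ_mix − δ_B)/(δ_A − δ_B) = (-3.7 − (3.923))/(-30.342 − (3.923))
f_A = -7.623 / -34.265 = 0.2225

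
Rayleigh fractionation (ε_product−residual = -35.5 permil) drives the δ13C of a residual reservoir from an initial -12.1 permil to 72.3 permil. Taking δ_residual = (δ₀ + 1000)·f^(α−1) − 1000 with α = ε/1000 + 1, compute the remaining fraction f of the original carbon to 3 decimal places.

α − 1 = ε/1000 = -0.0355
(δ_res + 1000)/(δ₀ + 1000) = (72.3 + 1000)/(-12.1 + 1000) = 1072.3/987.9 = 1.085434
f = 1.085434^(1/-0.0355) = exp(ln(1.085434)/-0.0355) = exp(0.08198/-0.0355)
f = exp(-2.3093) = 0.0993

0.099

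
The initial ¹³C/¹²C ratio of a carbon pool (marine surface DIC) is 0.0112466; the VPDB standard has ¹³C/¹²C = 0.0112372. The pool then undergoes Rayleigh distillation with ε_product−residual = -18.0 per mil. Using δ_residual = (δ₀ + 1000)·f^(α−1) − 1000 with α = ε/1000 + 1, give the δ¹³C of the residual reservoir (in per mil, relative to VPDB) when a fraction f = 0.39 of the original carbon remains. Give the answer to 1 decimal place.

δ₀ = (0.0112466/0.0112372 − 1)×1000 = (1.000837 − 1)×1000 = 0.837 per mil
α − 1 = ε/1000 = -0.0180
f^(α−1) = 0.39^(-0.0180) = 1.017093
δ_res = (0.837 + 1000) × 1.017093 − 1000 = 1017.944 − 1000 = 17.94 per mil

17.9 per mil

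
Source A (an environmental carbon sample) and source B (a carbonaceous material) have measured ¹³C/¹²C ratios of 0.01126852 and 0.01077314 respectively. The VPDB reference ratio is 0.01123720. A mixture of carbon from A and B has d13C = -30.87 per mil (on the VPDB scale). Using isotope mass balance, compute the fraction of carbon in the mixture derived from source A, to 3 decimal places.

δ_A = (0.01126852/0.01123720 − 1)×1000 = (1.002787 − 1)×1000 = 2.787 per mil
δ_B = (0.01077314/0.01123720 − 1)×1000 = (0.958703 − 1)×1000 = -41.297 per mil
f_A = (δ_mix − δ_B)/(δ_A − δ_B) = (-30.87 − (-41.297))/(2.787 − (-41.297))
f_A = 10.427 / 44.084 = 0.2365

0.237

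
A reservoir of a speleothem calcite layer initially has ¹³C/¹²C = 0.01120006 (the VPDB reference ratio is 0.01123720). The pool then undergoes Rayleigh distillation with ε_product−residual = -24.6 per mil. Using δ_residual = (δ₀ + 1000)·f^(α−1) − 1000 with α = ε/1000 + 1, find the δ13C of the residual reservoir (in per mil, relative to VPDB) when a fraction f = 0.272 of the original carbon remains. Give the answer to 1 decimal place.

29.1 per mil

δ₀ = (0.01120006/0.01123720 − 1)×1000 = (0.996695 − 1)×1000 = -3.305 per mil
α − 1 = ε/1000 = -0.0246
f^(α−1) = 0.272^(-0.0246) = 1.032546
δ_res = (-3.305 + 1000) × 1.032546 − 1000 = 1029.134 − 1000 = 29.13 per mil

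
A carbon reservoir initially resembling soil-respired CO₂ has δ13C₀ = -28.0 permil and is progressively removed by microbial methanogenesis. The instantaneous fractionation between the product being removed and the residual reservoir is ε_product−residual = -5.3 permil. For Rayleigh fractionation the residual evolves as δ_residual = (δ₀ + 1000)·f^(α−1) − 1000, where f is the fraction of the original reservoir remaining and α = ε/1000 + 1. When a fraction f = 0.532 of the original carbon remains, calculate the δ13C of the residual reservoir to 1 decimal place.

Rayleigh residual: δ_res = (δ₀ + 1000)·f^(α−1) − 1000
α = ε/1000 + 1 = 0.99470, so α − 1 = -0.00530
f^(α−1) = 0.532^(-0.00530) = 1.003350
δ_res = (-28.0 + 1000) × 1.003350 − 1000 = 975.257 − 1000 = -24.74 permil

-24.7 permil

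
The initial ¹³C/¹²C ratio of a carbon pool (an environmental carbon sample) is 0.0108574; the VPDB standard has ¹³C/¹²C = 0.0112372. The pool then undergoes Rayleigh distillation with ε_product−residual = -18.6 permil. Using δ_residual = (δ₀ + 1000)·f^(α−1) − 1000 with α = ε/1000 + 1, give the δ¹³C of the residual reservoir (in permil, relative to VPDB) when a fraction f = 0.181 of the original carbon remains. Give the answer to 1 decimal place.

-2.6 permil

δ₀ = (0.0108574/0.0112372 − 1)×1000 = (0.966202 − 1)×1000 = -33.798 permil
α − 1 = ε/1000 = -0.0186
f^(α−1) = 0.181^(-0.0186) = 1.032303
δ_res = (-33.798 + 1000) × 1.032303 − 1000 = 997.413 − 1000 = -2.59 permil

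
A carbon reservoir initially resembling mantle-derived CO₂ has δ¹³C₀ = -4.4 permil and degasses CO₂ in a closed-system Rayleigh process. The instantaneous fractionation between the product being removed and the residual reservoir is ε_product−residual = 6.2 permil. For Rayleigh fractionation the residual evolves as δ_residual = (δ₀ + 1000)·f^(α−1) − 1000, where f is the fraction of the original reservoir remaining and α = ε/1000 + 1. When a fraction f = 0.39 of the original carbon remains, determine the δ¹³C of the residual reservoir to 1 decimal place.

Rayleigh residual: δ_res = (δ₀ + 1000)·f^(α−1) − 1000
α = ε/1000 + 1 = 1.00620, so α − 1 = 0.00620
f^(α−1) = 0.39^(0.00620) = 0.994179
δ_res = (-4.4 + 1000) × 0.994179 − 1000 = 989.805 − 1000 = -10.20 permil

-10.2 permil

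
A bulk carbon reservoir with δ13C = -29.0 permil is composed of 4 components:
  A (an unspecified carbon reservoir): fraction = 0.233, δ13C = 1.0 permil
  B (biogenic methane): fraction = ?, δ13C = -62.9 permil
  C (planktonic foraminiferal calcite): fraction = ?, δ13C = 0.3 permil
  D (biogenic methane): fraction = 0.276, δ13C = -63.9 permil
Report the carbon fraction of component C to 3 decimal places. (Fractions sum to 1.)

0.305

Let f_C and f_B be the unknown fractions; fractions sum to 1 so f_C + f_B = 0.491.
Mass balance: Σ fᵢ·δᵢ = δ_bulk ⇒ f_C·(0.3) + f_B·(-62.9) = -29.0 − (-17.403) = -11.597
Substitute f_B = 0.491 − f_C:
f_C·(0.3 − -62.9) = -11.597 − 0.491×(-62.9) = 19.287
f_C = 19.287 / 63.2 = 0.3052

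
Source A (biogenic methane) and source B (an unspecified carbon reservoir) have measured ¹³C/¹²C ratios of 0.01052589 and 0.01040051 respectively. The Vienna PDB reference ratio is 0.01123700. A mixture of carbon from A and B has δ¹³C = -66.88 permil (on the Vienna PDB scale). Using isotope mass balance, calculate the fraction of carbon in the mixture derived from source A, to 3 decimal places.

δ_A = (0.01052589/0.01123700 − 1)×1000 = (0.936717 − 1)×1000 = -63.283 permil
δ_B = (0.01040051/0.01123700 − 1)×1000 = (0.925559 − 1)×1000 = -74.441 permil
f_A = (δ_mix − δ_B)/(δ_A − δ_B) = (-66.88 − (-74.441))/(-63.283 − (-74.441))
f_A = 7.561 / 11.158 = 0.6776

0.678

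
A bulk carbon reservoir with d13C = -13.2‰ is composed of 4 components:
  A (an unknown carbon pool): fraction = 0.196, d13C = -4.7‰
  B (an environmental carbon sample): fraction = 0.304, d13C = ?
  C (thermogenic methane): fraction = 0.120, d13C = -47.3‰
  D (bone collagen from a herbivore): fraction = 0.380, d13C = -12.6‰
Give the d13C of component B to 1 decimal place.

Isotope mass balance: δ_bulk = Σ fᵢ·δᵢ.
-13.2 = 0.196×(-4.7) + 0.304×δ_B + 0.120×(-47.3) + 0.380×(-12.6)
0.304·δ_B = -13.2 − (-11.385) = -1.815
δ_B = -1.815 / 0.304 = -5.97‰

-6.0‰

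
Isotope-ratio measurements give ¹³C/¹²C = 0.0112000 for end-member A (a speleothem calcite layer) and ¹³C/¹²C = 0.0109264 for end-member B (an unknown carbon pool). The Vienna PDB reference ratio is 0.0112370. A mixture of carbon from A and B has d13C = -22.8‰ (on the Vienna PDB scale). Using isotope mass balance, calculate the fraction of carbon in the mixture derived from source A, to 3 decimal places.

0.199

δ_A = (0.0112000/0.0112370 − 1)×1000 = (0.996707 − 1)×1000 = -3.293‰
δ_B = (0.0109264/0.0112370 − 1)×1000 = (0.972359 − 1)×1000 = -27.641‰
f_A = (δ_mix − δ_B)/(δ_A − δ_B) = (-22.8 − (-27.641))/(-3.293 − (-27.641))
f_A = 4.841 / 24.348 = 0.1988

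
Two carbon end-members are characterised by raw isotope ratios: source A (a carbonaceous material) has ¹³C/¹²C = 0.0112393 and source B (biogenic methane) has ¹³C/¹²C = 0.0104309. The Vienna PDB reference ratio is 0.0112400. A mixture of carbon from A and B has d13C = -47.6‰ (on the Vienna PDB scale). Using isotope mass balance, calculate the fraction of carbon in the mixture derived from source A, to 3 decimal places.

0.339

δ_A = (0.0112393/0.0112400 − 1)×1000 = (0.999938 − 1)×1000 = -0.062‰
δ_B = (0.0104309/0.0112400 − 1)×1000 = (0.928016 − 1)×1000 = -71.984‰
f_A = (δ_mix − δ_B)/(δ_A − δ_B) = (-47.6 − (-71.984))/(-0.062 − (-71.984))
f_A = 24.384 / 71.922 = 0.3390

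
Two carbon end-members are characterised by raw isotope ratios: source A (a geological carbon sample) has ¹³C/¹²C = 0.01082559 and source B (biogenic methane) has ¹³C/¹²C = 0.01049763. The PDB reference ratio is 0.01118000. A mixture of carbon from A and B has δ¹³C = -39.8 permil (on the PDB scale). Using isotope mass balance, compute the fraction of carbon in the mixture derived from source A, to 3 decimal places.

δ_A = (0.01082559/0.01118000 − 1)×1000 = (0.968300 − 1)×1000 = -31.700 permil
δ_B = (0.01049763/0.01118000 − 1)×1000 = (0.938965 − 1)×1000 = -61.035 permil
f_A = (δ_mix − δ_B)/(δ_A − δ_B) = (-39.8 − (-61.035))/(-31.700 − (-61.035))
f_A = 21.235 / 29.335 = 0.7239

0.724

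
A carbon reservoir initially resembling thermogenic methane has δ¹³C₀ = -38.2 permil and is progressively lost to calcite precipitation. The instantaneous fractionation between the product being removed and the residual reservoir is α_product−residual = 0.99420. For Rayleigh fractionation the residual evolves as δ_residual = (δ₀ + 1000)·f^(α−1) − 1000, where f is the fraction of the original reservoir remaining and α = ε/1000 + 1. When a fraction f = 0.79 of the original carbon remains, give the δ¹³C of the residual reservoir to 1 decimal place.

Rayleigh residual: δ_res = (δ₀ + 1000)·f^(α−1) − 1000
α − 1 = -0.00580
f^(α−1) = 0.79^(-0.00580) = 1.001368
δ_res = (-38.2 + 1000) × 1.001368 − 1000 = 963.116 − 1000 = -36.88 permil

-36.9 permil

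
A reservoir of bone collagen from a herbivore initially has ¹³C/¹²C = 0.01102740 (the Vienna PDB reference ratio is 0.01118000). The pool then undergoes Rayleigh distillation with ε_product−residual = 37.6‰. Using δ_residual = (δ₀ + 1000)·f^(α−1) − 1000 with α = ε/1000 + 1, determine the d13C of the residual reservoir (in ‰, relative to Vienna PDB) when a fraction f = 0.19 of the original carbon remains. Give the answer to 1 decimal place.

-73.4‰

δ₀ = (0.01102740/0.01118000 − 1)×1000 = (0.986351 − 1)×1000 = -13.649‰
α − 1 = ε/1000 = 0.0376
f^(α−1) = 0.19^(0.0376) = 0.939466
δ_res = (-13.649 + 1000) × 0.939466 − 1000 = 926.643 − 1000 = -73.36‰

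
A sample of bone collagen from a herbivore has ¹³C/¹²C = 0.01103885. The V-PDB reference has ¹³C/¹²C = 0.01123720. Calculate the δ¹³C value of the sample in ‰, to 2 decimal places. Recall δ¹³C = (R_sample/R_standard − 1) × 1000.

δ¹³C = (R_sample / R_standard − 1) × 1000
R_sample / R_standard = 0.01103885 / 0.01123720 = 0.982349
δ¹³C = (0.982349 − 1) × 1000 = -17.651‰

-17.65‰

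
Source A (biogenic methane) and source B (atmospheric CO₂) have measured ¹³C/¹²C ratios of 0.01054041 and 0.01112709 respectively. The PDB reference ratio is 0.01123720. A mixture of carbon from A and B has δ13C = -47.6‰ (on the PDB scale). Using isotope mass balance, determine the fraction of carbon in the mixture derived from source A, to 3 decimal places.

δ_A = (0.01054041/0.01123720 − 1)×1000 = (0.937993 − 1)×1000 = -62.007‰
δ_B = (0.01112709/0.01123720 − 1)×1000 = (0.990201 − 1)×1000 = -9.799‰
f_A = (δ_mix − δ_B)/(δ_A − δ_B) = (-47.6 − (-9.799))/(-62.007 − (-9.799))
f_A = -37.801 / -52.209 = 0.7240

0.724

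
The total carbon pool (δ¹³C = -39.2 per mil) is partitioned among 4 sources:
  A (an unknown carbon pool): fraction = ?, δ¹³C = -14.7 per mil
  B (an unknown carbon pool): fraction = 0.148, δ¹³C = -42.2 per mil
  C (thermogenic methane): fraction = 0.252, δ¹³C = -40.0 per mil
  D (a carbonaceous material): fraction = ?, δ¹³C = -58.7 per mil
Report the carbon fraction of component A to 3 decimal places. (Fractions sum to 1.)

Let f_A and f_D be the unknown fractions; fractions sum to 1 so f_A + f_D = 0.600.
Mass balance: Σ fᵢ·δᵢ = δ_bulk ⇒ f_A·(-14.7) + f_D·(-58.7) = -39.2 − (-16.326) = -22.874
Substitute f_D = 0.600 − f_A:
f_A·(-14.7 − -58.7) = -22.874 − 0.600×(-58.7) = 12.346
f_A = 12.346 / 44.0 = 0.2806

0.281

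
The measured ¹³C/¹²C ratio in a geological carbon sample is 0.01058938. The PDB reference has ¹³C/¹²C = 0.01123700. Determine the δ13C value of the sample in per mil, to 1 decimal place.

δ13C = (R_sample / R_standard − 1) × 1000
R_sample / R_standard = 0.01058938 / 0.01123700 = 0.942367
δ13C = (0.942367 − 1) × 1000 = -57.63 per mil

-57.6 per mil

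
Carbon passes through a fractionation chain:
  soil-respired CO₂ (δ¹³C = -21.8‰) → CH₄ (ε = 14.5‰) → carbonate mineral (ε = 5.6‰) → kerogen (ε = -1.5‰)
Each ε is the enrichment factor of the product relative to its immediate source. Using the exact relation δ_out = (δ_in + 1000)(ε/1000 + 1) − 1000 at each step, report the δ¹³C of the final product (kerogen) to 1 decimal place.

step 1: δ = (-21.80 + 1000)·(14.5/1000 + 1) − 1000 = -7.62‰
step 2: δ = (-7.62 + 1000)·(5.6/1000 + 1) − 1000 = -2.06‰
step 3: δ = (-2.06 + 1000)·(-1.5/1000 + 1) − 1000 = -3.56‰

-3.6‰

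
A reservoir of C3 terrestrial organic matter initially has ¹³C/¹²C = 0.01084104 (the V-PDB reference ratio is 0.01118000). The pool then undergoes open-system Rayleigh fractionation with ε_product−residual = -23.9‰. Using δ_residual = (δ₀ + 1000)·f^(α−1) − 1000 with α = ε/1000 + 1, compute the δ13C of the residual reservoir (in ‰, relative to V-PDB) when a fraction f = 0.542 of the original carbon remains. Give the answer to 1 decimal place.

δ₀ = (0.01084104/0.01118000 − 1)×1000 = (0.969682 − 1)×1000 = -30.318‰
α − 1 = ε/1000 = -0.0239
f^(α−1) = 0.542^(-0.0239) = 1.014746
δ_res = (-30.318 + 1000) × 1.014746 − 1000 = 983.981 − 1000 = -16.02‰

-16.0‰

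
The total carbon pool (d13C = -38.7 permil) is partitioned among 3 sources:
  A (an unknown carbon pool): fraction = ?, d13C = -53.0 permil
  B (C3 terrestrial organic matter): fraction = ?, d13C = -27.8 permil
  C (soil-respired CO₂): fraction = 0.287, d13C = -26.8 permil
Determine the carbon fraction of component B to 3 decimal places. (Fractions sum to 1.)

0.269

Let f_B and f_A be the unknown fractions; fractions sum to 1 so f_B + f_A = 0.713.
Mass balance: Σ fᵢ·δᵢ = δ_bulk ⇒ f_B·(-27.8) + f_A·(-53.0) = -38.7 − (-7.692) = -31.008
Substitute f_A = 0.713 − f_B:
f_B·(-27.8 − -53.0) = -31.008 − 0.713×(-53.0) = 6.781
f_B = 6.781 / 25.2 = 0.2691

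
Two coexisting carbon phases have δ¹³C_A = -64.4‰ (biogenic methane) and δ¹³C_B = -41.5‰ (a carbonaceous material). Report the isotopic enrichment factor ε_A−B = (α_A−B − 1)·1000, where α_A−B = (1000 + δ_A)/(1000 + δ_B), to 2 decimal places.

-23.89‰

α_A−B = (1000 + -64.4) / (1000 + -41.5) = 935.6 / 958.5 = 0.976109
ε_A−B = (0.976109 − 1) × 1000 = -23.891‰
(The approximation ε ≈ δ_A − δ_B would give -22.9‰.)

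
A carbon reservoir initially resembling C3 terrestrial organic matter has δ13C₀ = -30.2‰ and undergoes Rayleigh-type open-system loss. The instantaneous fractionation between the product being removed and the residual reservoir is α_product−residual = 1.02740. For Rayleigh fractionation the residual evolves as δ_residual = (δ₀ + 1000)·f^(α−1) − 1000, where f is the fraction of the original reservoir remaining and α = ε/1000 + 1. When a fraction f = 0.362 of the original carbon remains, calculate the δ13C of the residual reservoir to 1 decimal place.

-56.8‰

Rayleigh residual: δ_res = (δ₀ + 1000)·f^(α−1) − 1000
α − 1 = 0.02740
f^(α−1) = 0.362^(0.02740) = 0.972543
δ_res = (-30.2 + 1000) × 0.972543 − 1000 = 943.172 − 1000 = -56.83‰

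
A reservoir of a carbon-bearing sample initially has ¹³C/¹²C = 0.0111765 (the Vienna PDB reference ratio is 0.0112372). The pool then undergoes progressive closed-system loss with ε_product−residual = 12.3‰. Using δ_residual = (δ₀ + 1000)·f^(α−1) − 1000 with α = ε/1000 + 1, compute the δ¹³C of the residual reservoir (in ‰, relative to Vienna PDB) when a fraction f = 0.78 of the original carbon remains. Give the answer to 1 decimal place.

δ₀ = (0.0111765/0.0112372 − 1)×1000 = (0.994598 − 1)×1000 = -5.402‰
α − 1 = ε/1000 = 0.0123
f^(α−1) = 0.78^(0.0123) = 0.996949
δ_res = (-5.402 + 1000) × 0.996949 − 1000 = 991.563 − 1000 = -8.44‰

-8.4‰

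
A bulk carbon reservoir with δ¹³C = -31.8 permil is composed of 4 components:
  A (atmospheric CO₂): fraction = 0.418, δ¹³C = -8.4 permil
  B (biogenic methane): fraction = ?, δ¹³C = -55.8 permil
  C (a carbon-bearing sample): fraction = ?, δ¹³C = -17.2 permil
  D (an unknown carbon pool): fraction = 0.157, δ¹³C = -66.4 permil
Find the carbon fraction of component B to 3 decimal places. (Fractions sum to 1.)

Let f_B and f_C be the unknown fractions; fractions sum to 1 so f_B + f_C = 0.425.
Mass balance: Σ fᵢ·δᵢ = δ_bulk ⇒ f_B·(-55.8) + f_C·(-17.2) = -31.8 − (-13.936) = -17.864
Substitute f_C = 0.425 − f_B:
f_B·(-55.8 − -17.2) = -17.864 − 0.425×(-17.2) = -10.554
f_B = -10.554 / -38.6 = 0.2734

0.273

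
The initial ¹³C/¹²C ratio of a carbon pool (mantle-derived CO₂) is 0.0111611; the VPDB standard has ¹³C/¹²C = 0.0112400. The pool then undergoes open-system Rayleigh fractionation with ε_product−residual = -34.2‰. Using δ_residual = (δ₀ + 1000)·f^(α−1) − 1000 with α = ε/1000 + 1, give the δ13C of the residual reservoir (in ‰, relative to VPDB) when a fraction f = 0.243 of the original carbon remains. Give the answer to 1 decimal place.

42.2‰

δ₀ = (0.0111611/0.0112400 − 1)×1000 = (0.992980 − 1)×1000 = -7.020‰
α − 1 = ε/1000 = -0.0342
f^(α−1) = 0.243^(-0.0342) = 1.049572
δ_res = (-7.020 + 1000) × 1.049572 − 1000 = 1042.205 − 1000 = 42.20‰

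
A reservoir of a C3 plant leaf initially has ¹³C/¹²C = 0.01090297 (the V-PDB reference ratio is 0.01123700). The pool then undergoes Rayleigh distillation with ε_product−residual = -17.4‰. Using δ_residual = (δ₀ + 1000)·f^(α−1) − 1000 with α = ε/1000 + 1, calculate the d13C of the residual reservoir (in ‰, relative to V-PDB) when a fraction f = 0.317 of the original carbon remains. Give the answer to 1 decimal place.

-10.1‰

δ₀ = (0.01090297/0.01123700 − 1)×1000 = (0.970274 − 1)×1000 = -29.726‰
α − 1 = ε/1000 = -0.0174
f^(α−1) = 0.317^(-0.0174) = 1.020191
δ_res = (-29.726 + 1000) × 1.020191 − 1000 = 989.865 − 1000 = -10.13‰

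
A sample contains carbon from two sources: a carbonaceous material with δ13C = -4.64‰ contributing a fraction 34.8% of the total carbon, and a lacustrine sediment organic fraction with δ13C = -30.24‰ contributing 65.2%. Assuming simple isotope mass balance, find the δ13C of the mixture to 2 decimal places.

δ_mix = f_A·δ_A + f_B·δ_B
δ_mix = 0.348 × (-4.64) + 0.652 × (-30.24)
δ_mix = -1.615 + -19.716 = -21.331‰

-21.33‰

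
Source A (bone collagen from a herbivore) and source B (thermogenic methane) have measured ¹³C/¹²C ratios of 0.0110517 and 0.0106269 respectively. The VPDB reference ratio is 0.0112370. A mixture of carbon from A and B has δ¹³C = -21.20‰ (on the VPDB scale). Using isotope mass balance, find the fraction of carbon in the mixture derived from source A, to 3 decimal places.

δ_A = (0.0110517/0.0112370 − 1)×1000 = (0.983510 − 1)×1000 = -16.490‰
δ_B = (0.0106269/0.0112370 − 1)×1000 = (0.945706 − 1)×1000 = -54.294‰
f_A = (δ_mix − δ_B)/(δ_A − δ_B) = (-21.20 − (-54.294))/(-16.490 − (-54.294))
f_A = 33.094 / 37.804 = 0.8754

0.875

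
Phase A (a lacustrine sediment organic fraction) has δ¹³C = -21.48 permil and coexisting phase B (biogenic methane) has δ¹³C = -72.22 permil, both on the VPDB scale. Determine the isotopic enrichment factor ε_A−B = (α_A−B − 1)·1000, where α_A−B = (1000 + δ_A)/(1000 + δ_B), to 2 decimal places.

54.69 permil

α_A−B = (1000 + -21.48) / (1000 + -72.22) = 978.52 / 927.78 = 1.054690
ε_A−B = (1.054690 − 1) × 1000 = 54.690 permil
(The approximation ε ≈ δ_A − δ_B would give 50.74 permil.)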